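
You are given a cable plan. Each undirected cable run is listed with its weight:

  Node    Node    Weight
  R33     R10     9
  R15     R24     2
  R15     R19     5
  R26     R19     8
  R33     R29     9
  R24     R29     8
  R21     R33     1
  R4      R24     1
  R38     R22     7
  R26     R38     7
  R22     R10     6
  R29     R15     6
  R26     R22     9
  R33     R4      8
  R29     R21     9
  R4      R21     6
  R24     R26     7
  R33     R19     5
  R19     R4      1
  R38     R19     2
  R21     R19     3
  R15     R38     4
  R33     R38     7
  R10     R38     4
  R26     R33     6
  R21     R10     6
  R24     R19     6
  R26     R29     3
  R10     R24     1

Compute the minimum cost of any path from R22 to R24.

Enumerating some paths:
R22 - R38 - R19 - R4 - R24: 7+2+1+1 = 11
R22 - R10 - R24: 6+1 = 7
R22 - R38 - R15 - R24: 7+4+2 = 13
R22 - R38 - R10 - R24: 7+4+1 = 12
The minimum is 7 via R22 - R10 - R24.

7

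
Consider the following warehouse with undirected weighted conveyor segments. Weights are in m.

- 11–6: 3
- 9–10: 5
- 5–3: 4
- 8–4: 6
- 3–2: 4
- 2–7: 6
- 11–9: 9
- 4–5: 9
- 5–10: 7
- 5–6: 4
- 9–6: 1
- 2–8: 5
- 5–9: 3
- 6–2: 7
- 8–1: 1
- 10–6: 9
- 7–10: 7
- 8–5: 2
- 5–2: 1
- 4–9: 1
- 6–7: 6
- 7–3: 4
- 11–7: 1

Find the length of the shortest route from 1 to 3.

Settle nodes by increasing distance from 1:
1: 0
8: 1  (via 1)
5: 3  (via 8)
2: 4  (via 5)
9: 6  (via 5)
3: 7  (via 5)
Shortest route: 1–8–5–3 = 7 m.

7 m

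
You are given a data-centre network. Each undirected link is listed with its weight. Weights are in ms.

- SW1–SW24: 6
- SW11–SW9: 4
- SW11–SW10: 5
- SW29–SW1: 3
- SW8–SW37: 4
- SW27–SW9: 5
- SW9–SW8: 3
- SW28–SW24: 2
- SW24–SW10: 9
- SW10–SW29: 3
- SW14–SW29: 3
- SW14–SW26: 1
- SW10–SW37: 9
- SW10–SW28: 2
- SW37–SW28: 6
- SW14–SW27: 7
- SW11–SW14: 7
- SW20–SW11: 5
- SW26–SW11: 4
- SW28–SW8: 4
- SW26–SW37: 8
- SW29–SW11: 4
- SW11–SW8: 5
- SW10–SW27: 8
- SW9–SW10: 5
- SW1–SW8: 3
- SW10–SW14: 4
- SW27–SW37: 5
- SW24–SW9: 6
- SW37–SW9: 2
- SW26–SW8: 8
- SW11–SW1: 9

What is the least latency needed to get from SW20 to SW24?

14 ms

Candidate routes:
SW20 - SW11 - SW29 - SW10 - SW28 - SW24: 5+4+3+2+2 = 16
SW20 - SW11 - SW10 - SW28 - SW24: 5+5+2+2 = 14
SW20 - SW11 - SW9 - SW24: 5+4+6 = 15
Cheapest is SW20 - SW11 - SW10 - SW28 - SW24 at 14 ms.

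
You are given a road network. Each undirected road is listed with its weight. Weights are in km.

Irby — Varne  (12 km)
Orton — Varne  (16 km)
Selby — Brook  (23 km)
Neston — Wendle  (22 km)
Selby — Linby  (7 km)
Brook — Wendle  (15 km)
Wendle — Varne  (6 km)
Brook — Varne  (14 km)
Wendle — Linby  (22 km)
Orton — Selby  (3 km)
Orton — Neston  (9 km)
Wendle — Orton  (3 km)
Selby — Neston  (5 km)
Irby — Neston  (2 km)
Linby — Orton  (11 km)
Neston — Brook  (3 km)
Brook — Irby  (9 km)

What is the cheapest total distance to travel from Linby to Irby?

Running Dijkstra from Linby:
Linby: 0
Selby: 7  (via Linby)
Orton: 10  (via Selby)
Neston: 12  (via Selby)
Wendle: 13  (via Orton)
Irby: 14  (via Neston)
Shortest route: Linby → Selby → Neston → Irby = 14 km.

14 km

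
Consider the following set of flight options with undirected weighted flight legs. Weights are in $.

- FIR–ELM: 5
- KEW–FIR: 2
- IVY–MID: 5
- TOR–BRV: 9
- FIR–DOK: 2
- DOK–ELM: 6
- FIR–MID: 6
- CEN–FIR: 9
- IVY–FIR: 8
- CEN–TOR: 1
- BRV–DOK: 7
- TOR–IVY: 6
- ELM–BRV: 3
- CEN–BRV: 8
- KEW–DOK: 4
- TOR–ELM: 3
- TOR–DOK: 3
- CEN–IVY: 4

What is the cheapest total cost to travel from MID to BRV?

Compare a few routes:
MID → FIR → DOK → BRV: 6+2+7 = 15
MID → FIR → ELM → BRV: 6+5+3 = 14
Cheapest is MID → FIR → ELM → BRV at $14.

$14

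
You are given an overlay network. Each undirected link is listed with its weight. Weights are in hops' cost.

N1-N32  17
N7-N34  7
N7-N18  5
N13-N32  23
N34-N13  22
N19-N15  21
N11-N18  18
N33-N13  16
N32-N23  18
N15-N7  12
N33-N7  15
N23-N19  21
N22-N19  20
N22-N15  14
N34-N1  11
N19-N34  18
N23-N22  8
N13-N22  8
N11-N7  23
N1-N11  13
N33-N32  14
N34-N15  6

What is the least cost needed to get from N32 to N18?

34 hops' cost

Compare a few routes:
N32 - N1 - N34 - N7 - N18: 17+11+7+5 = 40
N32 - N33 - N7 - N18: 14+15+5 = 34
The minimum is 34 hops' cost via N32 - N33 - N7 - N18.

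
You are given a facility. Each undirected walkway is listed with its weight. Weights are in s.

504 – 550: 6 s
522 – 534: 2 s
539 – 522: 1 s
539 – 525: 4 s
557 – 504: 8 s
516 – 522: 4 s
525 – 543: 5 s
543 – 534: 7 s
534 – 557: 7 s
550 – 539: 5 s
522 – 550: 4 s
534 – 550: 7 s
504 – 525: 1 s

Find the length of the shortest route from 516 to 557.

Settle nodes by increasing distance from 516:
516: 0
522: 4  (via 516)
539: 5  (via 522)
534: 6  (via 522)
550: 8  (via 522)
525: 9  (via 539)
504: 10  (via 525)
557: 13  (via 534)
Shortest route: 516 → 522 → 534 → 557 = 13 s.

13 s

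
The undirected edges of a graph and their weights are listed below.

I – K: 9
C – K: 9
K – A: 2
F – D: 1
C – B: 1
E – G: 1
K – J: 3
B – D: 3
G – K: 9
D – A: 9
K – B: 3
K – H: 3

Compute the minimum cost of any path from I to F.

Shortest distances from I:
I: 0
K: 9  (via I)
A: 11  (via K)
B: 12  (via K)
H: 12  (via K)
J: 12  (via K)
C: 13  (via B)
D: 15  (via B)
F: 16  (via D)
Shortest route: I–K–B–D–F = 16.

16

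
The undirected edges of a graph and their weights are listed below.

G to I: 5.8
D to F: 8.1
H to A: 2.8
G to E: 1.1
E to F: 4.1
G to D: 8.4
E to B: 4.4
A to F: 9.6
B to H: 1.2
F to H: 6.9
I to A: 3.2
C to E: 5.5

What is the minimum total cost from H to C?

Enumerating some paths:
H - F - E - C: 6.9+4.1+5.5 = 16.5
H - A - I - G - E - C: 2.8+3.2+5.8+1.1+5.5 = 18.4
H - B - E - C: 1.2+4.4+5.5 = 11.1
H - A - F - E - C: 2.8+9.6+4.1+5.5 = 22
The minimum is 11.1 via H - B - E - C.

11.1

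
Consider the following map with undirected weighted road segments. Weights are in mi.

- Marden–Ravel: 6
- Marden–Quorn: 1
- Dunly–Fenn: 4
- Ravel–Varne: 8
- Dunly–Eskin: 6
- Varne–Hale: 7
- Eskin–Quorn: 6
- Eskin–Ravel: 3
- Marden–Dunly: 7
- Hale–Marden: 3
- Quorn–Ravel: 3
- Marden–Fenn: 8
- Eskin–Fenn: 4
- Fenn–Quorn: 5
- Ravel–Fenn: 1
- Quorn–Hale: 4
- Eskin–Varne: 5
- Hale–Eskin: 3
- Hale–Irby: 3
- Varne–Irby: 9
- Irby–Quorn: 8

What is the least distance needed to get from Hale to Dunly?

9 mi

Settle nodes by increasing distance from Hale:
Hale: 0
Eskin: 3  (via Hale)
Marden: 3  (via Hale)
Irby: 3  (via Hale)
Quorn: 4  (via Hale)
Ravel: 6  (via Eskin)
Fenn: 7  (via Eskin)
Varne: 7  (via Hale)
Dunly: 9  (via Eskin)
Shortest route: Hale → Eskin → Dunly = 9 mi.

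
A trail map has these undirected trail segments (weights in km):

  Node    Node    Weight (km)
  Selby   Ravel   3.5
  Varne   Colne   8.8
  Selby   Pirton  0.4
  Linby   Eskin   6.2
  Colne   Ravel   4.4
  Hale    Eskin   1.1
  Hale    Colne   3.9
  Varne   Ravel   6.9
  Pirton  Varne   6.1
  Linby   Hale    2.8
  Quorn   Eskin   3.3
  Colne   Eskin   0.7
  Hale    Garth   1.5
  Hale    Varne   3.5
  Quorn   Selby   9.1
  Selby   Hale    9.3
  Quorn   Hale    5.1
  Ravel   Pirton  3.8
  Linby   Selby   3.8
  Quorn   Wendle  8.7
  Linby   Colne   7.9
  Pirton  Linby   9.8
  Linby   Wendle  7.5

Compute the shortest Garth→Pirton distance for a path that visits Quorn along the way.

Shortest Garth→Quorn: Garth–Hale–Eskin–Quorn = 5.9
Shortest Quorn→Pirton: Quorn–Selby–Pirton = 9.5
Total via Quorn: 5.9 + 9.5 = 15.4 km.

15.4 km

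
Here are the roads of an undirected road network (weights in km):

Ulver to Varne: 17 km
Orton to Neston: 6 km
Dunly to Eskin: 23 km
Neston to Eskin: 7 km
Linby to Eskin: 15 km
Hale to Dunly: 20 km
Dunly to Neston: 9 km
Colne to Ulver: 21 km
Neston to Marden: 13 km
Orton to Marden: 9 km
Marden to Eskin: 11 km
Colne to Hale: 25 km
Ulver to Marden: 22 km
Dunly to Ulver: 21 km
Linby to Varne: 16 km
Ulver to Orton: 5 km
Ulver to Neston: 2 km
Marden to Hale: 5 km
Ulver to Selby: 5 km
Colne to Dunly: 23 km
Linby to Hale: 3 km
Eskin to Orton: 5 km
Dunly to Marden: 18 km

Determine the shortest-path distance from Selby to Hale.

24 km

Settle nodes by increasing distance from Selby:
Selby: 0
Ulver: 5  (via Selby)
Neston: 7  (via Ulver)
Orton: 10  (via Ulver)
Eskin: 14  (via Neston)
Dunly: 16  (via Neston)
Marden: 19  (via Orton)
Varne: 22  (via Ulver)
Hale: 24  (via Marden)
Shortest route: Selby–Ulver–Orton–Marden–Hale = 24 km.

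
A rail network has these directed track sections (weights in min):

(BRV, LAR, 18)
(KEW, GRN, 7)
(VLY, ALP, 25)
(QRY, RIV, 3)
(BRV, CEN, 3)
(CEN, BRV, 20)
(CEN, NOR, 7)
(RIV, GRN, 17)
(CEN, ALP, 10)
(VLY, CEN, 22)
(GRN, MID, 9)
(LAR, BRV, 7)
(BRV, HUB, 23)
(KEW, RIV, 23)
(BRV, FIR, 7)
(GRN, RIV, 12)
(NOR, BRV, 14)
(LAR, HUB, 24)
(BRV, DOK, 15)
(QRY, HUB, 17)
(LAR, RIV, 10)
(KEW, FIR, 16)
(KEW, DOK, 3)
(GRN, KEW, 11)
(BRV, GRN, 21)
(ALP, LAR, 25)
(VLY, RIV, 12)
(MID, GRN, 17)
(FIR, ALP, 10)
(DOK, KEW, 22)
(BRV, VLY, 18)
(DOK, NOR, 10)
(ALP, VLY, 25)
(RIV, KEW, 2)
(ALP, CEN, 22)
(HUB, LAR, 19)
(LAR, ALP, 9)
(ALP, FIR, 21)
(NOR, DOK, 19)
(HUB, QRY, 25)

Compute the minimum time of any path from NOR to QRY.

Running Dijkstra from NOR:
NOR: 0
BRV: 14  (via NOR)
CEN: 17  (via BRV)
DOK: 19  (via NOR)
FIR: 21  (via BRV)
ALP: 27  (via CEN)
LAR: 32  (via BRV)
VLY: 32  (via BRV)
GRN: 35  (via BRV)
HUB: 37  (via BRV)
KEW: 41  (via DOK)
RIV: 42  (via LAR)
MID: 44  (via GRN)
QRY: 62  (via HUB)
Shortest route: NOR → BRV → HUB → QRY = 62 min.

62 min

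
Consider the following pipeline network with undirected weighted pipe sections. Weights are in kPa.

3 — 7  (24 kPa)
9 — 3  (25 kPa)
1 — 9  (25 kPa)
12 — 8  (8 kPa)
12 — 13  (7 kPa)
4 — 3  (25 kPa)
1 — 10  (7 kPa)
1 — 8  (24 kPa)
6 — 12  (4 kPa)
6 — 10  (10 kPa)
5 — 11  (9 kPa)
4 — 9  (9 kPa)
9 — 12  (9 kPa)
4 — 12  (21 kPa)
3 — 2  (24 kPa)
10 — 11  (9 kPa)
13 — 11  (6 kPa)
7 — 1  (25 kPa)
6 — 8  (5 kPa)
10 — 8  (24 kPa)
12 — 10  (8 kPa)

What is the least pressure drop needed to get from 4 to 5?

Candidate routes:
4–9–12–13–11–5: 9+9+7+6+9 = 40
4–12–13–11–5: 21+7+6+9 = 43
The minimum is 40 kPa via 4–9–12–13–11–5.

40 kPa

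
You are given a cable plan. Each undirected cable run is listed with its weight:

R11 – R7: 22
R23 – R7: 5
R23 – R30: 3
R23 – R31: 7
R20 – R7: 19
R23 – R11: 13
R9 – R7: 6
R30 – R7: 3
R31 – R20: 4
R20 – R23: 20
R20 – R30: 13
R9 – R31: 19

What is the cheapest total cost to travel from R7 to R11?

18

Compare a few routes:
R7 - R30 - R23 - R11: 3+3+13 = 19
R7 - R23 - R11: 5+13 = 18
R7 - R11: 22 = 22
The minimum is 18 via R7 - R23 - R11.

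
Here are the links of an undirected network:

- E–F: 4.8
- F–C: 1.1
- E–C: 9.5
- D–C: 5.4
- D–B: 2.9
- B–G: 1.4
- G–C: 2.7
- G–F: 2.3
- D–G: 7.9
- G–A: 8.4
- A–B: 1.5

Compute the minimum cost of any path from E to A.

10

Shortest distances from E:
E: 0
F: 4.8  (via E)
C: 5.9  (via F)
G: 7.1  (via F)
B: 8.5  (via G)
A: 10  (via B)
Shortest route: E–F–G–B–A = 10.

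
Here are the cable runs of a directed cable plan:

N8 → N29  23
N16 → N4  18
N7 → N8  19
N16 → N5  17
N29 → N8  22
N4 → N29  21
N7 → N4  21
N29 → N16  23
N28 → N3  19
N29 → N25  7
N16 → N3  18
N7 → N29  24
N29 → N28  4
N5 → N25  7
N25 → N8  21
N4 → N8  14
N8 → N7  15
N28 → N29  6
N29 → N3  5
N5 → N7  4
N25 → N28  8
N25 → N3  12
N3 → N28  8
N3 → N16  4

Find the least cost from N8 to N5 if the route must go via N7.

65

Shortest N8→N7: N8–N7 = 15
Best N7 to N5: N7–N29–N3–N16–N5 costing 50
Total via N7: 15 + 50 = 65.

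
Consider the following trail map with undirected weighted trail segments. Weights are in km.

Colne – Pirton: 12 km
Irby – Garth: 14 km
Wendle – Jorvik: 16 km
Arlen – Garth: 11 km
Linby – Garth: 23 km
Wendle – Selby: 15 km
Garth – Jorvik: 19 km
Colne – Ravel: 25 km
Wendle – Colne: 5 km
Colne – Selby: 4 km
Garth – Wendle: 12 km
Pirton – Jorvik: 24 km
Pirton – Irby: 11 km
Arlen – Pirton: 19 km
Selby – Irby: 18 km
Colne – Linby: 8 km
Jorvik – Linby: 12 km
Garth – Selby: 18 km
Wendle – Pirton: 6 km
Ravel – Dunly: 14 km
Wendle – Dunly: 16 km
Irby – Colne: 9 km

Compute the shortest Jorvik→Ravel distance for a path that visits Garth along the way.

61 km

Shortest Jorvik→Garth: Jorvik–Garth = 19
Shortest Garth→Ravel: Garth–Wendle–Colne–Ravel = 42
Total via Garth: 19 + 42 = 61 km.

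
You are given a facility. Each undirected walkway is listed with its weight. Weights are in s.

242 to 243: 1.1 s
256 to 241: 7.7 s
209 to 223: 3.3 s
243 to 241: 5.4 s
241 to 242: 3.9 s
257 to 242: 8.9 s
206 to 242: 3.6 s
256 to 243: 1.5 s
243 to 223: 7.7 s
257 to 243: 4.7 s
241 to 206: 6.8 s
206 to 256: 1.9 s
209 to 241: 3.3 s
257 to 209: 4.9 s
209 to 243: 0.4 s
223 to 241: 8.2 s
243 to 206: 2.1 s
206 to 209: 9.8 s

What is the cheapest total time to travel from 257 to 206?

Running Dijkstra from 257:
257: 0
243: 4.7  (via 257)
209: 4.9  (via 257)
242: 5.8  (via 243)
256: 6.2  (via 243)
206: 6.8  (via 243)
Shortest route: 257 → 243 → 206 = 6.8 s.

6.8 s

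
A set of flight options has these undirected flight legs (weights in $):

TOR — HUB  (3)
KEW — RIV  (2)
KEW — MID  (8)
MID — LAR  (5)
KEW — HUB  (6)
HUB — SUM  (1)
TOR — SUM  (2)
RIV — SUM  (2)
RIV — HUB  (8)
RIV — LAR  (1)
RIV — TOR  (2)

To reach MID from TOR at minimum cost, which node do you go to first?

RIV

Compare a few routes:
TOR - HUB - SUM - RIV - LAR - MID: 3+1+2+1+5 = 12
TOR - RIV - LAR - MID: 2+1+5 = 8
TOR - SUM - RIV - LAR - MID: 2+2+1+5 = 10
Cheapest is TOR - RIV - LAR - MID at $8.
So from TOR the first move is to RIV.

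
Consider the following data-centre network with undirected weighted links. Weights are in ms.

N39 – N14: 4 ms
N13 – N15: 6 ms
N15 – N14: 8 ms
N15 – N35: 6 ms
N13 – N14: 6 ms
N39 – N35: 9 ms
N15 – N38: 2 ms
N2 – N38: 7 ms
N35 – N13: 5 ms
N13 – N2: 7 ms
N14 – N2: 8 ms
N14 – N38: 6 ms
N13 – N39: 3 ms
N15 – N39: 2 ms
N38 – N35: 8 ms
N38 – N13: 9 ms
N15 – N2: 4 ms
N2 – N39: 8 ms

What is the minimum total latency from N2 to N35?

Compare a few routes:
N2 → N15 → N38 → N35: 4+2+8 = 14
N2 → N15 → N35: 4+6 = 10
N2 → N13 → N35: 7+5 = 12
N2 → N15 → N39 → N13 → N35: 4+2+3+5 = 14
The minimum is 10 ms via N2 → N15 → N35.

10 ms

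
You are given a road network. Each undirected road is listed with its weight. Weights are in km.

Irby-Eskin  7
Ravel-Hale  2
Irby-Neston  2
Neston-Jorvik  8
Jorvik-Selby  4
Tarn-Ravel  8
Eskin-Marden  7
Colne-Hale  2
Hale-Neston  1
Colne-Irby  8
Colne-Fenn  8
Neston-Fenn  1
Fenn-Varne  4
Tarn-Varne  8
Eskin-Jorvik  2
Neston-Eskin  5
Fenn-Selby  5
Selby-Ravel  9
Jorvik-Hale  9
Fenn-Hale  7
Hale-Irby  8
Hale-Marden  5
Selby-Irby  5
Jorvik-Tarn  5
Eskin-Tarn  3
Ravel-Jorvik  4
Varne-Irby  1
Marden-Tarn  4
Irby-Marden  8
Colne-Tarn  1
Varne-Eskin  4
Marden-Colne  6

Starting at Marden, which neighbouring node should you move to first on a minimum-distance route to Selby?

Enumerating some paths:
Marden - Eskin - Jorvik - Selby: 7+2+4 = 13
Marden - Hale - Neston - Fenn - Selby: 5+1+1+5 = 12
Marden - Irby - Selby: 8+5 = 13
The minimum is 12 km via Marden - Hale - Neston - Fenn - Selby.
So from Marden the first move is to Hale.

Hale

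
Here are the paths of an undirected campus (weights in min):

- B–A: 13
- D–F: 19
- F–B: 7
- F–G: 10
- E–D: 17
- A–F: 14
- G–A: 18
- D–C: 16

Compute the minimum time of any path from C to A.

Compare a few routes:
C–D–F–B–A: 16+19+7+13 = 55
C–D–F–A: 16+19+14 = 49
The minimum is 49 min via C–D–F–A.

49 min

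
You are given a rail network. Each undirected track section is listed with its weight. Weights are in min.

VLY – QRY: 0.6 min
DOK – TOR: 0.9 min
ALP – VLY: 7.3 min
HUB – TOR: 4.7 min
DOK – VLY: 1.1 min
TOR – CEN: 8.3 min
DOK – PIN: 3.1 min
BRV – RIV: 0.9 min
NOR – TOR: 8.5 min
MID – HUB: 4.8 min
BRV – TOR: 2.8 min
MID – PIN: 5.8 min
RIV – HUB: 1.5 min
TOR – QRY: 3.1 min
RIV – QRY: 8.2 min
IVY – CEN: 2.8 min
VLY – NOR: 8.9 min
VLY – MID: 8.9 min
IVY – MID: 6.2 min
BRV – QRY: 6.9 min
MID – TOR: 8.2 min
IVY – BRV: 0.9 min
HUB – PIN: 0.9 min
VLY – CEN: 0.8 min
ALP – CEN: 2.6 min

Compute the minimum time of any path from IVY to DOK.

4.6 min

Running Dijkstra from IVY:
IVY: 0
BRV: 0.9  (via IVY)
RIV: 1.8  (via BRV)
CEN: 2.8  (via IVY)
HUB: 3.3  (via RIV)
VLY: 3.6  (via CEN)
TOR: 3.7  (via BRV)
QRY: 4.2  (via VLY)
PIN: 4.2  (via HUB)
DOK: 4.6  (via TOR)
Shortest route: IVY–BRV–TOR–DOK = 4.6 min.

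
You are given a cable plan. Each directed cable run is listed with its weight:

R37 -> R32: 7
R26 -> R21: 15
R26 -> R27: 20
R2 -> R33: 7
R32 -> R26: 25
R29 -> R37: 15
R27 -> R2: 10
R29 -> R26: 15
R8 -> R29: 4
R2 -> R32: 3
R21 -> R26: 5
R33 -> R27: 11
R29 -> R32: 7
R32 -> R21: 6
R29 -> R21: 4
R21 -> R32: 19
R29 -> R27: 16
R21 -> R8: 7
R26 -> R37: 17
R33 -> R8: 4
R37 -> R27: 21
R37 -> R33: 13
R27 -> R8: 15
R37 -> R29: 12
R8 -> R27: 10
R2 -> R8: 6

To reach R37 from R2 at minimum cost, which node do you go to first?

Compare a few routes:
R2 - R32 - R21 - R26 - R37: 3+6+5+17 = 31
R2 - R8 - R29 - R37: 6+4+15 = 25
R2 - R33 - R8 - R29 - R37: 7+4+4+15 = 30
Cheapest is R2 - R8 - R29 - R37 at 25.
So from R2 the first move is to R8.

R8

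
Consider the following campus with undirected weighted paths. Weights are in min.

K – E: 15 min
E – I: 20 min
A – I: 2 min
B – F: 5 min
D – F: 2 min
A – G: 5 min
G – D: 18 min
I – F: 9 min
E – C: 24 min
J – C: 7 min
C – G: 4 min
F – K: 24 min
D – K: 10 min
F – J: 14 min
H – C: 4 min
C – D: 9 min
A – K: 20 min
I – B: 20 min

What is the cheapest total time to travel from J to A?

16 min

Running Dijkstra from J:
J: 0
C: 7  (via J)
G: 11  (via C)
H: 11  (via C)
F: 14  (via J)
A: 16  (via G)
Shortest route: J–C–G–A = 16 min.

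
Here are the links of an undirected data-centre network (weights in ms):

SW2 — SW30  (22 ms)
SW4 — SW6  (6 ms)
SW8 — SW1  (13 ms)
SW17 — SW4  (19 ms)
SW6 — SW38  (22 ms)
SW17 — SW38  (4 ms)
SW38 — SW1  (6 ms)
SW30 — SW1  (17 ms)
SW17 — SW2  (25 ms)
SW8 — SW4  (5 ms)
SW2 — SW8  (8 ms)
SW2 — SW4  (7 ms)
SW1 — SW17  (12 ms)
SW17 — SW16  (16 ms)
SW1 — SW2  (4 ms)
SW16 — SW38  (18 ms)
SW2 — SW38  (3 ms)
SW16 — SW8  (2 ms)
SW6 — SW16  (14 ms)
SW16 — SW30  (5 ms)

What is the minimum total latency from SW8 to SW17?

15 ms

Compare a few routes:
SW8 - SW2 - SW38 - SW17: 8+3+4 = 15
SW8 - SW4 - SW2 - SW38 - SW17: 5+7+3+4 = 19
SW8 - SW2 - SW1 - SW38 - SW17: 8+4+6+4 = 22
SW8 - SW16 - SW17: 2+16 = 18
Cheapest is SW8 - SW2 - SW38 - SW17 at 15 ms.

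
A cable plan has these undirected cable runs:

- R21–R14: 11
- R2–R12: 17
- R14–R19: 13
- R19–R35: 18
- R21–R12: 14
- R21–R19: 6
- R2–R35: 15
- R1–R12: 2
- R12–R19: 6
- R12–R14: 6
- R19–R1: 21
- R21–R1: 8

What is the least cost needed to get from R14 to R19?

Compare a few routes:
R14 → R12 → R1 → R21 → R19: 6+2+8+6 = 22
R14 → R12 → R19: 6+6 = 12
R14 → R21 → R19: 11+6 = 17
R14 → R19: 13 = 13
Cheapest is R14 → R12 → R19 at 12.

12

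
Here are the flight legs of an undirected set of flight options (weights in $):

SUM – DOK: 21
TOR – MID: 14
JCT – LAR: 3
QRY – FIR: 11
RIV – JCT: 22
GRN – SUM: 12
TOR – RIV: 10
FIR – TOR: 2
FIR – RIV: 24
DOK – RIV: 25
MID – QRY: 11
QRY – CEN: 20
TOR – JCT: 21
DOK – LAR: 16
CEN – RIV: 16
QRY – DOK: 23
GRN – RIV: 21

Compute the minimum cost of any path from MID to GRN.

$45

Shortest distances from MID:
MID: 0
QRY: 11  (via MID)
TOR: 14  (via MID)
FIR: 16  (via TOR)
RIV: 24  (via TOR)
CEN: 31  (via QRY)
DOK: 34  (via QRY)
JCT: 35  (via TOR)
LAR: 38  (via JCT)
GRN: 45  (via RIV)
Shortest route: MID → TOR → RIV → GRN = $45.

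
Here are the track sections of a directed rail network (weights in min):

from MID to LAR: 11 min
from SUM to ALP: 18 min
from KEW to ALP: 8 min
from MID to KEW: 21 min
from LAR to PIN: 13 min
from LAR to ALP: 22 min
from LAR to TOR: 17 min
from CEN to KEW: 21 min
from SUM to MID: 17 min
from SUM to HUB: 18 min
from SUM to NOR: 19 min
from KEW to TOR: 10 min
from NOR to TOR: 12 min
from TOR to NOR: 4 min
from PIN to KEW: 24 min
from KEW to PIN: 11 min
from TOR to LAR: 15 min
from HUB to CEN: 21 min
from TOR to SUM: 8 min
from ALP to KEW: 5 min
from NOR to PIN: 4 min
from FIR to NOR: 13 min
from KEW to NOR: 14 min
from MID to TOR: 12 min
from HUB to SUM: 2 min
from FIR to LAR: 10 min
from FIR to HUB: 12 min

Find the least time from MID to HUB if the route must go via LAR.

Best MID to LAR: MID → LAR costing 11
Best LAR to HUB: LAR → TOR → SUM → HUB costing 43
Total via LAR: 11 + 43 = 54 min.

54 min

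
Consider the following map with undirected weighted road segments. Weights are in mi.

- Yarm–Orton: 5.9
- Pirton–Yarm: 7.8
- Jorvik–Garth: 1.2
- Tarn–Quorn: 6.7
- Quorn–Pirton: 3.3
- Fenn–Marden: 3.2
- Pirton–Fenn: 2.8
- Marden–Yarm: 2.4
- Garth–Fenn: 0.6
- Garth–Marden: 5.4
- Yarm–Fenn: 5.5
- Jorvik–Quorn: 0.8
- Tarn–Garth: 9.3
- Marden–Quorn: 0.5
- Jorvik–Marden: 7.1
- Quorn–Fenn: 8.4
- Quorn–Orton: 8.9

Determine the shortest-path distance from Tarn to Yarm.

Candidate routes:
Tarn → Quorn → Jorvik → Garth → Fenn → Marden → Yarm: 6.7+0.8+1.2+0.6+3.2+2.4 = 14.9
Tarn → Garth → Jorvik → Quorn → Marden → Yarm: 9.3+1.2+0.8+0.5+2.4 = 14.2
Tarn → Quorn → Marden → Yarm: 6.7+0.5+2.4 = 9.6
Tarn → Quorn → Jorvik → Garth → Fenn → Yarm: 6.7+0.8+1.2+0.6+5.5 = 14.8
Cheapest is Tarn → Quorn → Marden → Yarm at 9.6 mi.

9.6 mi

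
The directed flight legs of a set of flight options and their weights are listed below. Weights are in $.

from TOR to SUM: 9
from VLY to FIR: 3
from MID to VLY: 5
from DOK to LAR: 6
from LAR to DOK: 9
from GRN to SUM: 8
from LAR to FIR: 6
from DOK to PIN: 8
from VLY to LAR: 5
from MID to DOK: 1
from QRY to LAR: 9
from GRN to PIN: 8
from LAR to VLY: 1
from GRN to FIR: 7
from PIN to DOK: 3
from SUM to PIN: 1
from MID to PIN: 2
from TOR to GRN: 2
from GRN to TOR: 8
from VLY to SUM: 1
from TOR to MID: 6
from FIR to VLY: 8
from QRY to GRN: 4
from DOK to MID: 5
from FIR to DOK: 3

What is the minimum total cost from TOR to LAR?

$13

Enumerating some paths:
TOR → GRN → FIR → DOK → LAR: 2+7+3+6 = 18
TOR → MID → VLY → LAR: 6+5+5 = 16
TOR → MID → DOK → LAR: 6+1+6 = 13
TOR → MID → PIN → DOK → LAR: 6+2+3+6 = 17
Cheapest is TOR → MID → DOK → LAR at $13.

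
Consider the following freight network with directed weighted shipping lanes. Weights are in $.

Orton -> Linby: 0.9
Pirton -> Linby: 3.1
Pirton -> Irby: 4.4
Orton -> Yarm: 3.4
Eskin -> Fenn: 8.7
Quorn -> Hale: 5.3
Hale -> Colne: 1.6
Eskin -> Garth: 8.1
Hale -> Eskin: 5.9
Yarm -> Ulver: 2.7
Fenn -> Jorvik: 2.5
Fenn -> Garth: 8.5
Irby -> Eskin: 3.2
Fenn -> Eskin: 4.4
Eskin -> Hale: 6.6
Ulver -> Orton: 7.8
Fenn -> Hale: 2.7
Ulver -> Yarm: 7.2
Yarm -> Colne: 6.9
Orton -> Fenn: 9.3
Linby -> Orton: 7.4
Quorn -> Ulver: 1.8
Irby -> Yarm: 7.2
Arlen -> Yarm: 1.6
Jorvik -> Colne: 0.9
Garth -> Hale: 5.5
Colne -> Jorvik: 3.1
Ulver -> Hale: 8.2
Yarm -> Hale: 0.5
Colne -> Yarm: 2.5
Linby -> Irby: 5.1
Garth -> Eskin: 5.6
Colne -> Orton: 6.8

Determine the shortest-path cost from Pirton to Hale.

Compare a few routes:
Pirton–Linby–Orton–Yarm–Hale: 3.1+7.4+3.4+0.5 = 14.4
Pirton–Irby–Yarm–Hale: 4.4+7.2+0.5 = 12.1
Pirton–Irby–Eskin–Hale: 4.4+3.2+6.6 = 14.2
Pirton–Linby–Irby–Yarm–Hale: 3.1+5.1+7.2+0.5 = 15.9
Cheapest is Pirton–Irby–Yarm–Hale at $12.1.

$12.1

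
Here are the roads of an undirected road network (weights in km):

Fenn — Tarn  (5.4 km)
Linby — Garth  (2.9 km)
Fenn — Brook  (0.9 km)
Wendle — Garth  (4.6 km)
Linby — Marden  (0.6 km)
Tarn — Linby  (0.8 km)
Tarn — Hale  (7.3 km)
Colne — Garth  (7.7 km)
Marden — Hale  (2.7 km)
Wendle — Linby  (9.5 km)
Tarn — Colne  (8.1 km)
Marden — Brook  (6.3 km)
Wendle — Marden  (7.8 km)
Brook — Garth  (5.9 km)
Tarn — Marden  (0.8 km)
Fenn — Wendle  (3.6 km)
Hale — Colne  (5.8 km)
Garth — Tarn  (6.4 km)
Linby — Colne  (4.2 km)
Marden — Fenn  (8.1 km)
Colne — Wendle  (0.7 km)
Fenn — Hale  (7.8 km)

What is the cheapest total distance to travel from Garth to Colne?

5.3 km

Enumerating some paths:
Garth–Linby–Colne: 2.9+4.2 = 7.1
Garth–Wendle–Colne: 4.6+0.7 = 5.3
The minimum is 5.3 km via Garth–Wendle–Colne.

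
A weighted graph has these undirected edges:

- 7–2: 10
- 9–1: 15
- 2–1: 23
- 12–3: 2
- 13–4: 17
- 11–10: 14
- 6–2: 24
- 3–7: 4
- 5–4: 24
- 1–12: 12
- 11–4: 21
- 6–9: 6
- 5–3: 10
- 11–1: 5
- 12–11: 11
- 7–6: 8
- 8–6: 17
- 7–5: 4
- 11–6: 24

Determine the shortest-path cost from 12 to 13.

Running Dijkstra from 12:
12: 0
3: 2  (via 12)
7: 6  (via 3)
5: 10  (via 7)
11: 11  (via 12)
1: 12  (via 12)
6: 14  (via 7)
2: 16  (via 7)
9: 20  (via 6)
10: 25  (via 11)
8: 31  (via 6)
4: 32  (via 11)
13: 49  (via 4)
Shortest route: 12 → 11 → 4 → 13 = 49.

49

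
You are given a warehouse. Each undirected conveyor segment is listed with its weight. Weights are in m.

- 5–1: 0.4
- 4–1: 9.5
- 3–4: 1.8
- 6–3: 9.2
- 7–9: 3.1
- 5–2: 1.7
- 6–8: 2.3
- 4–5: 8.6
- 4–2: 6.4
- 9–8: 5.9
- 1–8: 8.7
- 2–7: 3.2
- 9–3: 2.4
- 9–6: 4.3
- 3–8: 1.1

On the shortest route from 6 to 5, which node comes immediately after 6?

8

Compare a few routes:
6 → 8 → 1 → 5: 2.3+8.7+0.4 = 11.4
6 → 9 → 7 → 2 → 5: 4.3+3.1+3.2+1.7 = 12.3
Cheapest is 6 → 8 → 1 → 5 at 11.4 m.
So from 6 the first move is to 8.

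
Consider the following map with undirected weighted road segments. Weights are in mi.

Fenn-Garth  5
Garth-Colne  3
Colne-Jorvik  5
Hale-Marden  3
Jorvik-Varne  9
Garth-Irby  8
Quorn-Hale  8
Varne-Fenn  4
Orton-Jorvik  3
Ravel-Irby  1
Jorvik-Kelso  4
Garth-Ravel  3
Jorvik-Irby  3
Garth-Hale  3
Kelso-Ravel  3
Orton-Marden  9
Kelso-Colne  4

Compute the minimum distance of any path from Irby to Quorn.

15 mi

Settle nodes by increasing distance from Irby:
Irby: 0
Ravel: 1  (via Irby)
Jorvik: 3  (via Irby)
Kelso: 4  (via Ravel)
Garth: 4  (via Ravel)
Orton: 6  (via Jorvik)
Hale: 7  (via Garth)
Colne: 7  (via Garth)
Fenn: 9  (via Garth)
Marden: 10  (via Hale)
Varne: 12  (via Jorvik)
Quorn: 15  (via Hale)
Shortest route: Irby–Ravel–Garth–Hale–Quorn = 15 mi.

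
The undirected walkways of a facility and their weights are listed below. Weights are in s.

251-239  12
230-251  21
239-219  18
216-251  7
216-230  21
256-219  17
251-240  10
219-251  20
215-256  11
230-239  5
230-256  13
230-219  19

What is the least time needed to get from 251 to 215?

Candidate routes:
251 - 230 - 256 - 215: 21+13+11 = 45
251 - 239 - 230 - 256 - 215: 12+5+13+11 = 41
251 - 219 - 256 - 215: 20+17+11 = 48
251 - 216 - 230 - 256 - 215: 7+21+13+11 = 52
Cheapest is 251 - 239 - 230 - 256 - 215 at 41 s.

41 s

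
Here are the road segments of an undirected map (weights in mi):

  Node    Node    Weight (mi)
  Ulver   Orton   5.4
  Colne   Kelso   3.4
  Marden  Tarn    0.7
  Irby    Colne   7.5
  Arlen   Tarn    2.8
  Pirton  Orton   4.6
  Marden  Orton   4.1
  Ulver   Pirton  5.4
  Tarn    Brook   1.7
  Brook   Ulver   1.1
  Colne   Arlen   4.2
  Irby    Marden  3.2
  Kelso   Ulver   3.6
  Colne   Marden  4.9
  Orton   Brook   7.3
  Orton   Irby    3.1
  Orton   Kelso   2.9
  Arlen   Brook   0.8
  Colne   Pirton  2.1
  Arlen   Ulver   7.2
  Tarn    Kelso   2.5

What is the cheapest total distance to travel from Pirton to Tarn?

Candidate routes:
Pirton → Colne → Marden → Tarn: 2.1+4.9+0.7 = 7.7
Pirton → Ulver → Brook → Tarn: 5.4+1.1+1.7 = 8.2
Pirton → Colne → Arlen → Brook → Tarn: 2.1+4.2+0.8+1.7 = 8.8
Pirton → Colne → Kelso → Tarn: 2.1+3.4+2.5 = 8
Cheapest is Pirton → Colne → Marden → Tarn at 7.7 mi.

7.7 mi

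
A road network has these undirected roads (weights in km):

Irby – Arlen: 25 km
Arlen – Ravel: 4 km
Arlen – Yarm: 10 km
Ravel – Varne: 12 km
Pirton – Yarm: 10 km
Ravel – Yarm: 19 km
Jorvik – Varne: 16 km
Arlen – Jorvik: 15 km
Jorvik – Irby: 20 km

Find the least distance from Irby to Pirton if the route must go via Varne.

72 km

Best Irby to Varne: Irby–Jorvik–Varne costing 36
Best Varne to Pirton: Varne–Ravel–Arlen–Yarm–Pirton costing 36
Total via Varne: 36 + 36 = 72 km.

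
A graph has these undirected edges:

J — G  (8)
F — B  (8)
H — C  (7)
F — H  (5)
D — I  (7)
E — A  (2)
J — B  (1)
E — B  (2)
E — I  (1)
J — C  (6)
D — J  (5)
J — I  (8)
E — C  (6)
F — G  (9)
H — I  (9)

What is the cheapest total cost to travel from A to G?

13

Candidate routes:
A - E - I - J - G: 2+1+8+8 = 19
A - E - B - J - G: 2+2+1+8 = 13
Cheapest is A - E - B - J - G at 13.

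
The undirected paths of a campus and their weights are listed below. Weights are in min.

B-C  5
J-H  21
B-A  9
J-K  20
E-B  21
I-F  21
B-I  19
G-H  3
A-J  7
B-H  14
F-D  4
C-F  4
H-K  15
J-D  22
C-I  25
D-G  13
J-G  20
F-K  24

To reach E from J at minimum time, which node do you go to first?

A

Compare a few routes:
J - D - F - C - B - E: 22+4+4+5+21 = 56
J - A - B - E: 7+9+21 = 37
Cheapest is J - A - B - E at 37 min.
So from J the first move is to A.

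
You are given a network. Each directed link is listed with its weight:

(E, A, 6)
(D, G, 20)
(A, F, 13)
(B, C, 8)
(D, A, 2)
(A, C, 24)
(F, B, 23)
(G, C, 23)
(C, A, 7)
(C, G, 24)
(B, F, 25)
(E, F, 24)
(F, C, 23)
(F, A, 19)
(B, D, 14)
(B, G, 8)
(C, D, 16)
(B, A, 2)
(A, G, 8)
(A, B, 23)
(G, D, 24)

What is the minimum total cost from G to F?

Candidate routes:
G–C–D–A–F: 23+16+2+13 = 54
G–C–A–F: 23+7+13 = 43
G–D–A–F: 24+2+13 = 39
The minimum is 39 via G–D–A–F.

39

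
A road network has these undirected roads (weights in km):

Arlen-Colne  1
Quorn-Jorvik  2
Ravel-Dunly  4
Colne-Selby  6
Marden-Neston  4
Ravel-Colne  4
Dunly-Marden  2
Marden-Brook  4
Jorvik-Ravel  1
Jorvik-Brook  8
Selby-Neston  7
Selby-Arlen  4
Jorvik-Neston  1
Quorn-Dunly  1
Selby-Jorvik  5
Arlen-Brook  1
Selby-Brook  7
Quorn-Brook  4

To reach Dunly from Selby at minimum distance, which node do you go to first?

Compare a few routes:
Selby → Neston → Jorvik → Quorn → Dunly: 7+1+2+1 = 11
Selby → Jorvik → Ravel → Dunly: 5+1+4 = 10
Selby → Jorvik → Quorn → Dunly: 5+2+1 = 8
Selby → Arlen → Brook → Quorn → Dunly: 4+1+4+1 = 10
Cheapest is Selby → Jorvik → Quorn → Dunly at 8 km.
So from Selby the first move is to Jorvik.

Jorvik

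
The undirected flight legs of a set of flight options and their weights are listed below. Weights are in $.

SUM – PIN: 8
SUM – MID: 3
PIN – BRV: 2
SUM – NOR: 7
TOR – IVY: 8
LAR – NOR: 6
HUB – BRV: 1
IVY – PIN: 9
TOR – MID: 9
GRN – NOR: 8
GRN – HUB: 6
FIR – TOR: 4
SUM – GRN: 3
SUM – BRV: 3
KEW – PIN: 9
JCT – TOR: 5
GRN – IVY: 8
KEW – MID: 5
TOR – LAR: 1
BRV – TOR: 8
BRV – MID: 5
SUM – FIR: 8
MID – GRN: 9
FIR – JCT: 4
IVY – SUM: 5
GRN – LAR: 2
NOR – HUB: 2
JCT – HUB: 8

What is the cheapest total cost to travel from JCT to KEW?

Shortest distances from JCT:
JCT: 0
FIR: 4  (via JCT)
TOR: 5  (via JCT)
LAR: 6  (via TOR)
HUB: 8  (via JCT)
GRN: 8  (via LAR)
BRV: 9  (via HUB)
NOR: 10  (via HUB)
PIN: 11  (via BRV)
SUM: 11  (via GRN)
IVY: 13  (via TOR)
MID: 14  (via TOR)
KEW: 19  (via MID)
Shortest route: JCT–TOR–MID–KEW = $19.

$19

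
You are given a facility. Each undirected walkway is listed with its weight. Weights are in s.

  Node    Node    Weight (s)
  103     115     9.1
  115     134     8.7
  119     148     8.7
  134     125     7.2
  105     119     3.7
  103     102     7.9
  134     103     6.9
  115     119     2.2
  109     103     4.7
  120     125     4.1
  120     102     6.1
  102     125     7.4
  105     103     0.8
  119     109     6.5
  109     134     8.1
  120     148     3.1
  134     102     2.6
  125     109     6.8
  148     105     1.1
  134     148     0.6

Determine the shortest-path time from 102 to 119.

Enumerating some paths:
102 - 134 - 148 - 105 - 119: 2.6+0.6+1.1+3.7 = 8
102 - 134 - 148 - 119: 2.6+0.6+8.7 = 11.9
102 - 103 - 105 - 119: 7.9+0.8+3.7 = 12.4
The minimum is 8 s via 102 - 134 - 148 - 105 - 119.

8 s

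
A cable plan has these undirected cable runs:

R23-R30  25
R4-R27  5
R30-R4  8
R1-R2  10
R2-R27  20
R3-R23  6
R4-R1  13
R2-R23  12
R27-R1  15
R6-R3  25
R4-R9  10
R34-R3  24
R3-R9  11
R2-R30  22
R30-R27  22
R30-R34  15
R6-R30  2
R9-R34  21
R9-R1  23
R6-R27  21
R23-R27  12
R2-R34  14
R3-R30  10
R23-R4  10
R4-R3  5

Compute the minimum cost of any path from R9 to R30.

Running Dijkstra from R9:
R9: 0
R4: 10  (via R9)
R3: 11  (via R9)
R27: 15  (via R4)
R23: 17  (via R3)
R30: 18  (via R4)
Shortest route: R9 → R4 → R30 = 18.

18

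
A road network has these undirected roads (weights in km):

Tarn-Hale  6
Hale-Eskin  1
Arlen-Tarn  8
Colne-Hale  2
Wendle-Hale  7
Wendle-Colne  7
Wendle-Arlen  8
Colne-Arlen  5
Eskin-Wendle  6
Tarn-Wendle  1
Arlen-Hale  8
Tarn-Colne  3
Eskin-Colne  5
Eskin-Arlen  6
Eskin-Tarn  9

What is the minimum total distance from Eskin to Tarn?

6 km

Settle nodes by increasing distance from Eskin:
Eskin: 0
Hale: 1  (via Eskin)
Colne: 3  (via Hale)
Arlen: 6  (via Eskin)
Wendle: 6  (via Eskin)
Tarn: 6  (via Colne)
Shortest route: Eskin → Hale → Colne → Tarn = 6 km.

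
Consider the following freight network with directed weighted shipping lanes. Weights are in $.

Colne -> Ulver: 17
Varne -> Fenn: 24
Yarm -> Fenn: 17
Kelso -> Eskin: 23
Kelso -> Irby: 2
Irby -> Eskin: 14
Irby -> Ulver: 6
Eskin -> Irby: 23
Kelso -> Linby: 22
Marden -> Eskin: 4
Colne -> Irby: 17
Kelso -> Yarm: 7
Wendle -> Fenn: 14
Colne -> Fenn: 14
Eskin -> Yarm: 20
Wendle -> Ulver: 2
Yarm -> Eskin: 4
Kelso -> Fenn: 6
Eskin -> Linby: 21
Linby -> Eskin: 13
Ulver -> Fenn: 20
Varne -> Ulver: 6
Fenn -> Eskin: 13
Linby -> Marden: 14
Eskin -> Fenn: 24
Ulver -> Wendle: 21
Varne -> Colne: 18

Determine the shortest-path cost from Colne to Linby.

$48

Candidate routes:
Colne–Irby–Eskin–Linby: 17+14+21 = 52
Colne–Fenn–Eskin–Linby: 14+13+21 = 48
The minimum is $48 via Colne–Fenn–Eskin–Linby.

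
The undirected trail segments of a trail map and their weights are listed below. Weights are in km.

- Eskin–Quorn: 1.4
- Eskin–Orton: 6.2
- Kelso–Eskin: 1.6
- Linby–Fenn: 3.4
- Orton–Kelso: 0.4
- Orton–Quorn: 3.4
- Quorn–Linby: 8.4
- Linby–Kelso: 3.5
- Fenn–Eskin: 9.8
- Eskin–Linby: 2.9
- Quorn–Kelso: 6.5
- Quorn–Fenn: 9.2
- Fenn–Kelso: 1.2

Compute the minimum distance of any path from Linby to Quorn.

Running Dijkstra from Linby:
Linby: 0
Eskin: 2.9  (via Linby)
Fenn: 3.4  (via Linby)
Kelso: 3.5  (via Linby)
Orton: 3.9  (via Kelso)
Quorn: 4.3  (via Eskin)
Shortest route: Linby → Eskin → Quorn = 4.3 km.

4.3 km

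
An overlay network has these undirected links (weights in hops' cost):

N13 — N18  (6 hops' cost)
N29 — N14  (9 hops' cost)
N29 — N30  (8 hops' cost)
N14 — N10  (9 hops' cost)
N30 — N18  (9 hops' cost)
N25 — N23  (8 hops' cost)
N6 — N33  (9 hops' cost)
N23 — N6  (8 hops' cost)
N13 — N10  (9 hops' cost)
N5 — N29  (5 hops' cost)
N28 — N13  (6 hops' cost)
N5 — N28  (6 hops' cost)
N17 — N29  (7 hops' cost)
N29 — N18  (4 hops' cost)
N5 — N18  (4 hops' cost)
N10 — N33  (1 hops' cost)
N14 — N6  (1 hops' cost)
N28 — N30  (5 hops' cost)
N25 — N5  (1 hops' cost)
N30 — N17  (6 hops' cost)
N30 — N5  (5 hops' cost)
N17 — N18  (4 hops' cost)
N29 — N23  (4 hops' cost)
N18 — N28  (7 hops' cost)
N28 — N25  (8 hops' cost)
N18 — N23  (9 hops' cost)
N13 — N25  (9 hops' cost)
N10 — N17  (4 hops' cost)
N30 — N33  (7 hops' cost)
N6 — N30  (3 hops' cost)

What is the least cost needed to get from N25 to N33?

Running Dijkstra from N25:
N25: 0
N5: 1  (via N25)
N18: 5  (via N5)
N29: 6  (via N5)
N30: 6  (via N5)
N28: 7  (via N5)
N23: 8  (via N25)
N6: 9  (via N30)
N13: 9  (via N25)
N17: 9  (via N18)
N14: 10  (via N6)
N10: 13  (via N17)
N33: 13  (via N30)
Shortest route: N25 → N5 → N30 → N33 = 13 hops' cost.

13 hops' cost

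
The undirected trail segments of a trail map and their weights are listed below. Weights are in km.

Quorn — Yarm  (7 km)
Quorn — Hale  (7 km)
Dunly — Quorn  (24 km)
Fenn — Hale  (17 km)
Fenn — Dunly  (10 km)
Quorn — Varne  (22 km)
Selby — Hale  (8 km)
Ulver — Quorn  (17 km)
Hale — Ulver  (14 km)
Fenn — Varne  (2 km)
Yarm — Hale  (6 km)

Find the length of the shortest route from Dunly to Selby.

Compare a few routes:
Dunly → Quorn → Hale → Selby: 24+7+8 = 39
Dunly → Quorn → Yarm → Hale → Selby: 24+7+6+8 = 45
Dunly → Fenn → Hale → Selby: 10+17+8 = 35
The minimum is 35 km via Dunly → Fenn → Hale → Selby.

35 km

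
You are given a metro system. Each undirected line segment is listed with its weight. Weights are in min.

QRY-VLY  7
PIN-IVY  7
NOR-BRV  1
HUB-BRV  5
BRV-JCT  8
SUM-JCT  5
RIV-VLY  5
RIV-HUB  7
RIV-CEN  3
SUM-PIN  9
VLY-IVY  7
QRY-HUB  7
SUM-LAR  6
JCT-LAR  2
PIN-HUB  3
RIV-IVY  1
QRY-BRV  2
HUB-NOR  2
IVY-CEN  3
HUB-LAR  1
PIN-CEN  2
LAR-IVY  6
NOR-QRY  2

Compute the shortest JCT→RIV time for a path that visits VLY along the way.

19 min

Best JCT to VLY: JCT–LAR–HUB–NOR–QRY–VLY costing 14
Best VLY to RIV: VLY–RIV costing 5
Total via VLY: 14 + 5 = 19 min.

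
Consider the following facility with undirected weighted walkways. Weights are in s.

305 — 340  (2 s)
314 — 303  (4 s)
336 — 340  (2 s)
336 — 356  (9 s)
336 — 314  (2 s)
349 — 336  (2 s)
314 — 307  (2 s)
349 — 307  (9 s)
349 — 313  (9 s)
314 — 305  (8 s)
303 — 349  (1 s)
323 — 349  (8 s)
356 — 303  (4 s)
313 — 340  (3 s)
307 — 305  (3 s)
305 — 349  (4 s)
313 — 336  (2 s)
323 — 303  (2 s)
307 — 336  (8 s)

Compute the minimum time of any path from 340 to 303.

5 s

Running Dijkstra from 340:
340: 0
305: 2  (via 340)
336: 2  (via 340)
313: 3  (via 340)
314: 4  (via 336)
349: 4  (via 336)
303: 5  (via 349)
Shortest route: 340–336–349–303 = 5 s.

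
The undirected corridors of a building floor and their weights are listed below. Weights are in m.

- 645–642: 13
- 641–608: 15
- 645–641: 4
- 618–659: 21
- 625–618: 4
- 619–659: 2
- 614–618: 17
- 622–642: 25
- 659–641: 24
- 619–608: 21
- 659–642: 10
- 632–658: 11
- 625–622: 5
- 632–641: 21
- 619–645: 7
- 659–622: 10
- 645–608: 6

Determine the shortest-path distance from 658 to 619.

Shortest distances from 658:
658: 0
632: 11  (via 658)
641: 32  (via 632)
645: 36  (via 641)
608: 42  (via 645)
619: 43  (via 645)
Shortest route: 658–632–641–645–619 = 43 m.

43 m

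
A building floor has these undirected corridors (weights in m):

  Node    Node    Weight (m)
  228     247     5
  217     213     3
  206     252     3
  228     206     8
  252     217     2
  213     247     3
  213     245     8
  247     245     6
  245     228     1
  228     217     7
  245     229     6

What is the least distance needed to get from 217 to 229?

Shortest distances from 217:
217: 0
252: 2  (via 217)
213: 3  (via 217)
206: 5  (via 252)
247: 6  (via 213)
228: 7  (via 217)
245: 8  (via 228)
229: 14  (via 245)
Shortest route: 217 → 228 → 245 → 229 = 14 m.

14 m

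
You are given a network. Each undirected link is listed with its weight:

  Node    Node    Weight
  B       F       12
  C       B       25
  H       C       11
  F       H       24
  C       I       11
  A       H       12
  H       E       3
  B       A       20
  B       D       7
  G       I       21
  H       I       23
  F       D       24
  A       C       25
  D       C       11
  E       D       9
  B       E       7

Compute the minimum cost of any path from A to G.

55

Shortest distances from A:
A: 0
H: 12  (via A)
E: 15  (via H)
B: 20  (via A)
C: 23  (via H)
D: 24  (via E)
F: 32  (via B)
I: 34  (via C)
G: 55  (via I)
Shortest route: A–H–C–I–G = 55.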